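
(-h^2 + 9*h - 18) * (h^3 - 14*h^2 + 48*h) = -h^5 + 23*h^4 - 192*h^3 + 684*h^2 - 864*h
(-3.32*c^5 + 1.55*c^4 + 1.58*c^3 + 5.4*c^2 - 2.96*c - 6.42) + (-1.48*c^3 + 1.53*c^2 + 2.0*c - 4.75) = -3.32*c^5 + 1.55*c^4 + 0.1*c^3 + 6.93*c^2 - 0.96*c - 11.17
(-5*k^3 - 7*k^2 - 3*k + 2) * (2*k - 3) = -10*k^4 + k^3 + 15*k^2 + 13*k - 6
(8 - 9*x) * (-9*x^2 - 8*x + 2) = 81*x^3 - 82*x + 16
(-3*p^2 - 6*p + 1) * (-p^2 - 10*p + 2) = 3*p^4 + 36*p^3 + 53*p^2 - 22*p + 2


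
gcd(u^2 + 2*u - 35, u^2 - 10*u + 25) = u - 5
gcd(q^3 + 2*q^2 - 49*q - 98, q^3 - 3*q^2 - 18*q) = 1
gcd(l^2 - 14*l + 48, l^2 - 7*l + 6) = l - 6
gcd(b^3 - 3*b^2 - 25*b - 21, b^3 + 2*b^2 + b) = b + 1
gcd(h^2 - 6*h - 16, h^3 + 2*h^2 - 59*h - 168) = h - 8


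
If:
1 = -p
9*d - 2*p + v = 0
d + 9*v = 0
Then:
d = -9/40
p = -1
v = 1/40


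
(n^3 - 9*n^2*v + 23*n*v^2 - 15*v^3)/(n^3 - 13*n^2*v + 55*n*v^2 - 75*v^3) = (-n + v)/(-n + 5*v)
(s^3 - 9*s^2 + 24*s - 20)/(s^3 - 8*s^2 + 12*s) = (s^2 - 7*s + 10)/(s*(s - 6))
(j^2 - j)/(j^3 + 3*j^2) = (j - 1)/(j*(j + 3))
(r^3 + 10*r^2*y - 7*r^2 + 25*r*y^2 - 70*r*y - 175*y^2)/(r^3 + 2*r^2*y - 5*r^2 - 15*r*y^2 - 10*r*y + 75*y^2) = (-r^2 - 5*r*y + 7*r + 35*y)/(-r^2 + 3*r*y + 5*r - 15*y)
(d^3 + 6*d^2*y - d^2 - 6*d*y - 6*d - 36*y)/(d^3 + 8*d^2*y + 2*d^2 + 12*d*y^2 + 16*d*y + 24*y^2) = (d - 3)/(d + 2*y)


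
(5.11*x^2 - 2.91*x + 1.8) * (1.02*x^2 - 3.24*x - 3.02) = 5.2122*x^4 - 19.5246*x^3 - 4.1678*x^2 + 2.9562*x - 5.436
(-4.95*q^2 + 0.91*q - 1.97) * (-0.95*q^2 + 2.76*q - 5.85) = 4.7025*q^4 - 14.5265*q^3 + 33.3406*q^2 - 10.7607*q + 11.5245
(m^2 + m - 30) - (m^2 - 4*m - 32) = 5*m + 2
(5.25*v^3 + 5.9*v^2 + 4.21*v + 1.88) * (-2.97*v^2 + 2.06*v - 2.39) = -15.5925*v^5 - 6.708*v^4 - 12.8972*v^3 - 11.012*v^2 - 6.1891*v - 4.4932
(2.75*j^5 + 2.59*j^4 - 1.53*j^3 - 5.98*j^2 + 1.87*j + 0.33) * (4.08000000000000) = 11.22*j^5 + 10.5672*j^4 - 6.2424*j^3 - 24.3984*j^2 + 7.6296*j + 1.3464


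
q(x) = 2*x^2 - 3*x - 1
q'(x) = 4*x - 3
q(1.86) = 0.34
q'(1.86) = 4.44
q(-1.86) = 11.50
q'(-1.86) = -10.44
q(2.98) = 7.82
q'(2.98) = 8.92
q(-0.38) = 0.43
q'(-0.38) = -4.52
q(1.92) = 0.61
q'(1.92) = 4.68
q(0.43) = -1.92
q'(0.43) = -1.28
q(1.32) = -1.48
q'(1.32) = 2.28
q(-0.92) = 3.45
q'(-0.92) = -6.68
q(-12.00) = 323.00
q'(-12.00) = -51.00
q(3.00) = 8.00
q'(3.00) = 9.00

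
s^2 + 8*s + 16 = (s + 4)^2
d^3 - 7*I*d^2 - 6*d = d*(d - 6*I)*(d - I)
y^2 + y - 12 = (y - 3)*(y + 4)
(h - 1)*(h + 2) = h^2 + h - 2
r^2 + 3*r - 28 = (r - 4)*(r + 7)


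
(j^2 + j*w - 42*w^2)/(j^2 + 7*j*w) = (j - 6*w)/j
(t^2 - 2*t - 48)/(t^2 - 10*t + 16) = (t + 6)/(t - 2)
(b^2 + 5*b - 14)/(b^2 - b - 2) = (b + 7)/(b + 1)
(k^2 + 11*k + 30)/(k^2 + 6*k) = (k + 5)/k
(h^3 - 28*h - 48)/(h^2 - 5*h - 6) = (h^2 + 6*h + 8)/(h + 1)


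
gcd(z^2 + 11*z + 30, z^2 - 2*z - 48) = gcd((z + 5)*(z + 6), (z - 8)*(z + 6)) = z + 6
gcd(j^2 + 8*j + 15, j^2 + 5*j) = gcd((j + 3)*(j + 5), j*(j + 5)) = j + 5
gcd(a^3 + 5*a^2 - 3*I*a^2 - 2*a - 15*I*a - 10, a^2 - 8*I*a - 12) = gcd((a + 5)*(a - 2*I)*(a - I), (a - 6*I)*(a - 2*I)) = a - 2*I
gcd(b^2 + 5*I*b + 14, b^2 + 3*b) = 1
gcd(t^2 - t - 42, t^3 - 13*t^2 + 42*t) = t - 7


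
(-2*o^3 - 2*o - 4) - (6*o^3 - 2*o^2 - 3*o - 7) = -8*o^3 + 2*o^2 + o + 3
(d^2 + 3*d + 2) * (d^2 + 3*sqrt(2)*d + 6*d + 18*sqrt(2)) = d^4 + 3*sqrt(2)*d^3 + 9*d^3 + 20*d^2 + 27*sqrt(2)*d^2 + 12*d + 60*sqrt(2)*d + 36*sqrt(2)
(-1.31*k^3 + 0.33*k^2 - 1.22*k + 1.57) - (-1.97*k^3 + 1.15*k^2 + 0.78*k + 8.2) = 0.66*k^3 - 0.82*k^2 - 2.0*k - 6.63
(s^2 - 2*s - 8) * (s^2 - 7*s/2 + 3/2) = s^4 - 11*s^3/2 + s^2/2 + 25*s - 12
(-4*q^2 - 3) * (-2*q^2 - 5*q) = 8*q^4 + 20*q^3 + 6*q^2 + 15*q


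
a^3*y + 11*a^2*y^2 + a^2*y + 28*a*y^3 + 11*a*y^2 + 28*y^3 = (a + 4*y)*(a + 7*y)*(a*y + y)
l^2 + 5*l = l*(l + 5)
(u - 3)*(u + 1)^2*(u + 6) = u^4 + 5*u^3 - 11*u^2 - 33*u - 18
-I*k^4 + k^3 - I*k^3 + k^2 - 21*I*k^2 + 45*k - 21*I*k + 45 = (k - 5*I)*(k + 3*I)^2*(-I*k - I)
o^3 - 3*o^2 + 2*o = o*(o - 2)*(o - 1)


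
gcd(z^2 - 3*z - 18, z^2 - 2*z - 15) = z + 3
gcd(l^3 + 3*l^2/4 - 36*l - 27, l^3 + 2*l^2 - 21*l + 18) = l + 6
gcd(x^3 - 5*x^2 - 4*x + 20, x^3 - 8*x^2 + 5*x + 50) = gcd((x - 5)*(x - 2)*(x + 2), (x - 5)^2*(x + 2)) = x^2 - 3*x - 10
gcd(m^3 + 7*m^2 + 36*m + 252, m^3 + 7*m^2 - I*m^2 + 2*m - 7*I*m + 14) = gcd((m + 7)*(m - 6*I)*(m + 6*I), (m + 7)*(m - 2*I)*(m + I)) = m + 7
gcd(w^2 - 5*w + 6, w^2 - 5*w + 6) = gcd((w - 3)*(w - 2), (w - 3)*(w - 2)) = w^2 - 5*w + 6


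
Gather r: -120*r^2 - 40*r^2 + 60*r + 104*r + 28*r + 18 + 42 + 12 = -160*r^2 + 192*r + 72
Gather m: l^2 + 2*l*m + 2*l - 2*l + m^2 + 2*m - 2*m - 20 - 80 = l^2 + 2*l*m + m^2 - 100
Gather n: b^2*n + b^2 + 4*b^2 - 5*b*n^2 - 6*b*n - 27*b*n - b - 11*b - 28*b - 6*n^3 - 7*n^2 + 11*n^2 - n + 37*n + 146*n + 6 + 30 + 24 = 5*b^2 - 40*b - 6*n^3 + n^2*(4 - 5*b) + n*(b^2 - 33*b + 182) + 60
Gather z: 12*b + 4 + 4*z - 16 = 12*b + 4*z - 12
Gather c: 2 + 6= 8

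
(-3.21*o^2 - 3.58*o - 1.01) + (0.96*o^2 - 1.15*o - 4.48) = -2.25*o^2 - 4.73*o - 5.49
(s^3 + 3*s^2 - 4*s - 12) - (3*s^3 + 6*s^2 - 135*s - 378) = -2*s^3 - 3*s^2 + 131*s + 366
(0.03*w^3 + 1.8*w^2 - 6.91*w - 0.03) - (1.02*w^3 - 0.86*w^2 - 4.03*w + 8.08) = -0.99*w^3 + 2.66*w^2 - 2.88*w - 8.11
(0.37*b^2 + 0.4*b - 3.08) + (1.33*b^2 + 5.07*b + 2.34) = 1.7*b^2 + 5.47*b - 0.74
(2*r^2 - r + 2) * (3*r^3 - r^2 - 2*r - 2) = 6*r^5 - 5*r^4 + 3*r^3 - 4*r^2 - 2*r - 4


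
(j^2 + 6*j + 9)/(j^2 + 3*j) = (j + 3)/j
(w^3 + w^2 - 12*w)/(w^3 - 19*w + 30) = w*(w + 4)/(w^2 + 3*w - 10)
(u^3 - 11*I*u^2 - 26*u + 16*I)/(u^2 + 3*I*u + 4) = (u^2 - 10*I*u - 16)/(u + 4*I)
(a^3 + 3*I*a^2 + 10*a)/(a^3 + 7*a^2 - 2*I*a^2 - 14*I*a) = (a + 5*I)/(a + 7)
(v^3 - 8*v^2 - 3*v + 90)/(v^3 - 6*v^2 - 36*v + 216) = (v^2 - 2*v - 15)/(v^2 - 36)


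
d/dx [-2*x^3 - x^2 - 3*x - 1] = -6*x^2 - 2*x - 3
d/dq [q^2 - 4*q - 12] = 2*q - 4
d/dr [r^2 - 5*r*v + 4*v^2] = 2*r - 5*v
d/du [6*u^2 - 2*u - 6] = 12*u - 2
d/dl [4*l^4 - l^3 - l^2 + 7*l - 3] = 16*l^3 - 3*l^2 - 2*l + 7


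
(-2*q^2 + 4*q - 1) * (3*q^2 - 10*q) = -6*q^4 + 32*q^3 - 43*q^2 + 10*q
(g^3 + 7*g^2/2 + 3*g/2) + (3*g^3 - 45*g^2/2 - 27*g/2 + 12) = 4*g^3 - 19*g^2 - 12*g + 12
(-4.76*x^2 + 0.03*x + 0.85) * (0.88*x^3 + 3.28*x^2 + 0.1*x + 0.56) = -4.1888*x^5 - 15.5864*x^4 + 0.3704*x^3 + 0.1254*x^2 + 0.1018*x + 0.476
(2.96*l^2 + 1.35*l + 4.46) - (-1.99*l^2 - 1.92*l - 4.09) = 4.95*l^2 + 3.27*l + 8.55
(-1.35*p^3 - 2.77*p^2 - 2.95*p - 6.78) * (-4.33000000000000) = 5.8455*p^3 + 11.9941*p^2 + 12.7735*p + 29.3574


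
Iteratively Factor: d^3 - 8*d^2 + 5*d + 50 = (d - 5)*(d^2 - 3*d - 10) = (d - 5)*(d + 2)*(d - 5)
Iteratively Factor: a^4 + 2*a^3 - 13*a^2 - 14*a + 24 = (a + 4)*(a^3 - 2*a^2 - 5*a + 6) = (a - 1)*(a + 4)*(a^2 - a - 6) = (a - 1)*(a + 2)*(a + 4)*(a - 3)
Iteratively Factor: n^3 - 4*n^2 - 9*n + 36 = (n - 3)*(n^2 - n - 12) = (n - 3)*(n + 3)*(n - 4)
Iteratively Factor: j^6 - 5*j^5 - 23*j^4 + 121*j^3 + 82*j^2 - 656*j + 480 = (j - 2)*(j^5 - 3*j^4 - 29*j^3 + 63*j^2 + 208*j - 240) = (j - 2)*(j - 1)*(j^4 - 2*j^3 - 31*j^2 + 32*j + 240) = (j - 2)*(j - 1)*(j + 3)*(j^3 - 5*j^2 - 16*j + 80) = (j - 4)*(j - 2)*(j - 1)*(j + 3)*(j^2 - j - 20) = (j - 5)*(j - 4)*(j - 2)*(j - 1)*(j + 3)*(j + 4)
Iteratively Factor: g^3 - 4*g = (g - 2)*(g^2 + 2*g) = g*(g - 2)*(g + 2)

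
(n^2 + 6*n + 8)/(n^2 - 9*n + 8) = (n^2 + 6*n + 8)/(n^2 - 9*n + 8)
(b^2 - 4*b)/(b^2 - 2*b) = (b - 4)/(b - 2)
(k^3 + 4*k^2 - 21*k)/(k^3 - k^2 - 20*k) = (-k^2 - 4*k + 21)/(-k^2 + k + 20)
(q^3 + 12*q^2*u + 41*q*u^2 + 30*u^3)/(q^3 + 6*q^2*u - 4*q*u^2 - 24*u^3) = (q^2 + 6*q*u + 5*u^2)/(q^2 - 4*u^2)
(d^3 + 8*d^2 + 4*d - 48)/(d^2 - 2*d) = d + 10 + 24/d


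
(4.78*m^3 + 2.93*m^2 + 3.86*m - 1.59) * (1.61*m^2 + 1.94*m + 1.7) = 7.6958*m^5 + 13.9905*m^4 + 20.0248*m^3 + 9.9095*m^2 + 3.4774*m - 2.703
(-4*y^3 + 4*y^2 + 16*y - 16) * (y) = -4*y^4 + 4*y^3 + 16*y^2 - 16*y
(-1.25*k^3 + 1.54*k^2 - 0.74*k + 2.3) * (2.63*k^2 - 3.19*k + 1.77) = -3.2875*k^5 + 8.0377*k^4 - 9.0713*k^3 + 11.1354*k^2 - 8.6468*k + 4.071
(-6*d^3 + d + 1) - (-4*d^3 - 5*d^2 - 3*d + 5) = -2*d^3 + 5*d^2 + 4*d - 4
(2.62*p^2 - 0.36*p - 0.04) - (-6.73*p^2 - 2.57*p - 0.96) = 9.35*p^2 + 2.21*p + 0.92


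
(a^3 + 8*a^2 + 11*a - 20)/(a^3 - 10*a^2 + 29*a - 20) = (a^2 + 9*a + 20)/(a^2 - 9*a + 20)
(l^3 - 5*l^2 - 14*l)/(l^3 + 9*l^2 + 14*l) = (l - 7)/(l + 7)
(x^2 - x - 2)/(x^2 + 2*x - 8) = (x + 1)/(x + 4)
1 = 1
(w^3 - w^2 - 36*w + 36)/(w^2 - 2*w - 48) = (w^2 - 7*w + 6)/(w - 8)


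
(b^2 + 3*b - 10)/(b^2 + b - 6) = (b + 5)/(b + 3)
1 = 1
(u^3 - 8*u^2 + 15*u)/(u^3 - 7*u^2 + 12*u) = (u - 5)/(u - 4)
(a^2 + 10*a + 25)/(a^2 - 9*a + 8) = (a^2 + 10*a + 25)/(a^2 - 9*a + 8)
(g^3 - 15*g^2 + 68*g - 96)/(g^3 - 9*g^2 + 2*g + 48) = (g - 4)/(g + 2)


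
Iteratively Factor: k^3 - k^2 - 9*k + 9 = (k - 1)*(k^2 - 9) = (k - 3)*(k - 1)*(k + 3)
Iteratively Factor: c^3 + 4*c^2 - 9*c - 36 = (c + 4)*(c^2 - 9) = (c - 3)*(c + 4)*(c + 3)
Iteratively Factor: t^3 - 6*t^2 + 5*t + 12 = (t - 4)*(t^2 - 2*t - 3) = (t - 4)*(t + 1)*(t - 3)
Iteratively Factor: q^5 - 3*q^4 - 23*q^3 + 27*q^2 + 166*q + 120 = (q + 1)*(q^4 - 4*q^3 - 19*q^2 + 46*q + 120) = (q + 1)*(q + 2)*(q^3 - 6*q^2 - 7*q + 60) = (q + 1)*(q + 2)*(q + 3)*(q^2 - 9*q + 20) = (q - 5)*(q + 1)*(q + 2)*(q + 3)*(q - 4)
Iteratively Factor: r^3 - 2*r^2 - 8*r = (r - 4)*(r^2 + 2*r) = (r - 4)*(r + 2)*(r)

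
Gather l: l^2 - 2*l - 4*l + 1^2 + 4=l^2 - 6*l + 5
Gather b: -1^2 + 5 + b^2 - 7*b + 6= b^2 - 7*b + 10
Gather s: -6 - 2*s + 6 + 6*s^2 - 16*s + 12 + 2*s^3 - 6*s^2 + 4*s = 2*s^3 - 14*s + 12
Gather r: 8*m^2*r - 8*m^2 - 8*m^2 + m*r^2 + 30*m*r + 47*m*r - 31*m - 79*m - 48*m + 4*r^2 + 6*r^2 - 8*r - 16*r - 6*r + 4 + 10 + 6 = -16*m^2 - 158*m + r^2*(m + 10) + r*(8*m^2 + 77*m - 30) + 20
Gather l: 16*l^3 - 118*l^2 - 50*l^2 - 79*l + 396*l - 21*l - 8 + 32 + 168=16*l^3 - 168*l^2 + 296*l + 192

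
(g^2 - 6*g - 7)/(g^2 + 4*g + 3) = (g - 7)/(g + 3)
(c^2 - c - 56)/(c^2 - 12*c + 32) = (c + 7)/(c - 4)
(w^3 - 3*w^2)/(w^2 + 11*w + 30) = w^2*(w - 3)/(w^2 + 11*w + 30)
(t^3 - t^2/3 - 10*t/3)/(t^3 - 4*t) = (t + 5/3)/(t + 2)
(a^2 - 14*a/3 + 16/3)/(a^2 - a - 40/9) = 3*(a - 2)/(3*a + 5)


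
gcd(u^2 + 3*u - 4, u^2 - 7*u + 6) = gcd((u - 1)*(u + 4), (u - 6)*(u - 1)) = u - 1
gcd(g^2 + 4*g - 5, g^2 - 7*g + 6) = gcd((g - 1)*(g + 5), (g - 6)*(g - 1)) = g - 1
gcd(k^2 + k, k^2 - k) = k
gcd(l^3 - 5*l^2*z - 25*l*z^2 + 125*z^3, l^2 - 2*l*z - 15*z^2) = -l + 5*z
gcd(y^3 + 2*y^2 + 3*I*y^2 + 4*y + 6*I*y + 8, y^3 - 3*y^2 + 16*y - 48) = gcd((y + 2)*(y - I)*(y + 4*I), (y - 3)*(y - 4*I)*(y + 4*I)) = y + 4*I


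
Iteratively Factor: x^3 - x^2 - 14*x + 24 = (x + 4)*(x^2 - 5*x + 6) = (x - 3)*(x + 4)*(x - 2)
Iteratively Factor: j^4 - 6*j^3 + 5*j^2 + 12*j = (j)*(j^3 - 6*j^2 + 5*j + 12) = j*(j - 4)*(j^2 - 2*j - 3) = j*(j - 4)*(j - 3)*(j + 1)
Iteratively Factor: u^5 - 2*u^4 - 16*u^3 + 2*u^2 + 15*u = (u)*(u^4 - 2*u^3 - 16*u^2 + 2*u + 15) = u*(u + 1)*(u^3 - 3*u^2 - 13*u + 15) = u*(u - 5)*(u + 1)*(u^2 + 2*u - 3) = u*(u - 5)*(u + 1)*(u + 3)*(u - 1)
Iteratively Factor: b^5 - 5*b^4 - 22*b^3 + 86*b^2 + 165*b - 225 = (b + 3)*(b^4 - 8*b^3 + 2*b^2 + 80*b - 75) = (b - 5)*(b + 3)*(b^3 - 3*b^2 - 13*b + 15) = (b - 5)*(b + 3)^2*(b^2 - 6*b + 5) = (b - 5)^2*(b + 3)^2*(b - 1)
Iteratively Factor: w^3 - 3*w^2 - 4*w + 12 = (w - 2)*(w^2 - w - 6) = (w - 3)*(w - 2)*(w + 2)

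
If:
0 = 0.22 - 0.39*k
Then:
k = 0.56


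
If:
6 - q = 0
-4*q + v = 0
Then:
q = 6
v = 24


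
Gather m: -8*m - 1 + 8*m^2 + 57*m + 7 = 8*m^2 + 49*m + 6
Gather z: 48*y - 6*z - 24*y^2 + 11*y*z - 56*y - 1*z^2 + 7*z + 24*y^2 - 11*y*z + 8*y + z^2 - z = 0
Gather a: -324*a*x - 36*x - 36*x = -324*a*x - 72*x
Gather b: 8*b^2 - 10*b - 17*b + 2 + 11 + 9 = 8*b^2 - 27*b + 22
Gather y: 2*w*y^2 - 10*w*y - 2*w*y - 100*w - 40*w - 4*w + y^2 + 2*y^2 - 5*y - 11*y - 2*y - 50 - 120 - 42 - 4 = -144*w + y^2*(2*w + 3) + y*(-12*w - 18) - 216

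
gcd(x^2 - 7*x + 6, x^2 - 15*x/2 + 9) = x - 6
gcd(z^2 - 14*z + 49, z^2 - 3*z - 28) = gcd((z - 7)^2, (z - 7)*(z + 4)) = z - 7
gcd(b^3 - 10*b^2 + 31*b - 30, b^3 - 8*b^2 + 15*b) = b^2 - 8*b + 15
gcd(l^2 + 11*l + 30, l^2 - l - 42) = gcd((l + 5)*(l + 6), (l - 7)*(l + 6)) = l + 6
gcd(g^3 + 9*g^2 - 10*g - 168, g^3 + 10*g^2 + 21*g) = g + 7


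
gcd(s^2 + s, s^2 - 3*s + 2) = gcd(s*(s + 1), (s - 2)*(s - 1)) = 1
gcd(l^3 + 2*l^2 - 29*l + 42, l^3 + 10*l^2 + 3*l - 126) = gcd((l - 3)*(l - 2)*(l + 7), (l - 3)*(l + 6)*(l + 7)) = l^2 + 4*l - 21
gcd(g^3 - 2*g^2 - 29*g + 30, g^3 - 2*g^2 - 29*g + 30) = g^3 - 2*g^2 - 29*g + 30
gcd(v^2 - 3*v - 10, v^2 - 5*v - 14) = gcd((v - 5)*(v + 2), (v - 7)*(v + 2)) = v + 2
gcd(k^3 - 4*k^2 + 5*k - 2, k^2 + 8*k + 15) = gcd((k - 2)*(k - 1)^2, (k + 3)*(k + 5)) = 1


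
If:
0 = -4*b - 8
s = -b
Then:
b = -2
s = 2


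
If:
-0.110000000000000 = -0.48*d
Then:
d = 0.23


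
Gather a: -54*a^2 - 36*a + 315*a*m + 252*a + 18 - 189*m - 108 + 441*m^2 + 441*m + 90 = -54*a^2 + a*(315*m + 216) + 441*m^2 + 252*m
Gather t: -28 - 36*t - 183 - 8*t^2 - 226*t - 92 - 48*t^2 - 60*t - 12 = -56*t^2 - 322*t - 315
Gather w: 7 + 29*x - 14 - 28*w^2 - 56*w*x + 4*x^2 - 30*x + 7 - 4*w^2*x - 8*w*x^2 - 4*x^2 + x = w^2*(-4*x - 28) + w*(-8*x^2 - 56*x)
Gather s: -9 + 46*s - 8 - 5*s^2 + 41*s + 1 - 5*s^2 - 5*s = -10*s^2 + 82*s - 16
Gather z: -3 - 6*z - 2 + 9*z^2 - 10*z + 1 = 9*z^2 - 16*z - 4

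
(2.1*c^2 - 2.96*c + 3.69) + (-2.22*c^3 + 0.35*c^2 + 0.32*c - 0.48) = -2.22*c^3 + 2.45*c^2 - 2.64*c + 3.21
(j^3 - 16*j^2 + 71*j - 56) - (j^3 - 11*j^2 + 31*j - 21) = -5*j^2 + 40*j - 35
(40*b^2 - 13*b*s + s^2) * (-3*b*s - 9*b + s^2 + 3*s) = -120*b^3*s - 360*b^3 + 79*b^2*s^2 + 237*b^2*s - 16*b*s^3 - 48*b*s^2 + s^4 + 3*s^3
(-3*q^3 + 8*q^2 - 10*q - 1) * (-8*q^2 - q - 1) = 24*q^5 - 61*q^4 + 75*q^3 + 10*q^2 + 11*q + 1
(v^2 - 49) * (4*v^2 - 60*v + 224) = 4*v^4 - 60*v^3 + 28*v^2 + 2940*v - 10976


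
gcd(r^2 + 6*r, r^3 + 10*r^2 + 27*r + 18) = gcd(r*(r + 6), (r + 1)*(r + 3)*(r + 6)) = r + 6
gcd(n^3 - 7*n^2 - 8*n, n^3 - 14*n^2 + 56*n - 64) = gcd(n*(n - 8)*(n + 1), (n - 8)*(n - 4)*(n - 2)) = n - 8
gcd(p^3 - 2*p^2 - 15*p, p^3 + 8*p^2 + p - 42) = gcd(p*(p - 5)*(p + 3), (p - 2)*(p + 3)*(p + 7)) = p + 3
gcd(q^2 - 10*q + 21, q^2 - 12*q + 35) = q - 7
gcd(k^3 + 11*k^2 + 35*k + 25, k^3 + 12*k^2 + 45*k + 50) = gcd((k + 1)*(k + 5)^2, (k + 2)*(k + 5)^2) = k^2 + 10*k + 25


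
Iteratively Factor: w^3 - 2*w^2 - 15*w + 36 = (w - 3)*(w^2 + w - 12) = (w - 3)^2*(w + 4)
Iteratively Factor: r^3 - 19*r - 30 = (r - 5)*(r^2 + 5*r + 6) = (r - 5)*(r + 3)*(r + 2)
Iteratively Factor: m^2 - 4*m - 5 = (m - 5)*(m + 1)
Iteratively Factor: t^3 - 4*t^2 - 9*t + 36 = (t - 3)*(t^2 - t - 12) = (t - 3)*(t + 3)*(t - 4)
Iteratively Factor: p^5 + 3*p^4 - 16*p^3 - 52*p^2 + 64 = (p - 1)*(p^4 + 4*p^3 - 12*p^2 - 64*p - 64) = (p - 1)*(p + 2)*(p^3 + 2*p^2 - 16*p - 32) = (p - 1)*(p + 2)^2*(p^2 - 16) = (p - 4)*(p - 1)*(p + 2)^2*(p + 4)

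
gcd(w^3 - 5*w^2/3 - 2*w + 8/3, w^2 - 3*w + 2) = w^2 - 3*w + 2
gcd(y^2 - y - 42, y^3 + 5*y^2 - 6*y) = y + 6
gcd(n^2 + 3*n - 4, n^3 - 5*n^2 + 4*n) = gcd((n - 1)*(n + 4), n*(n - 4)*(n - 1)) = n - 1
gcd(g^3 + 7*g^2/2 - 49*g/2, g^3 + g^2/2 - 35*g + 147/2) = g^2 + 7*g/2 - 49/2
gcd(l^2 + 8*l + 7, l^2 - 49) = l + 7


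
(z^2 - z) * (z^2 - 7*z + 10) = z^4 - 8*z^3 + 17*z^2 - 10*z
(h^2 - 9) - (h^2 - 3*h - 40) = 3*h + 31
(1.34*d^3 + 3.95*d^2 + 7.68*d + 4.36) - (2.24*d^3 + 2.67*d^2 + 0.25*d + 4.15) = -0.9*d^3 + 1.28*d^2 + 7.43*d + 0.21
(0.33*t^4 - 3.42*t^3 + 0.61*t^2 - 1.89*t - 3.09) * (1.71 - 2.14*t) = -0.7062*t^5 + 7.8831*t^4 - 7.1536*t^3 + 5.0877*t^2 + 3.3807*t - 5.2839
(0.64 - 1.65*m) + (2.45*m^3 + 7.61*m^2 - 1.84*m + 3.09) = 2.45*m^3 + 7.61*m^2 - 3.49*m + 3.73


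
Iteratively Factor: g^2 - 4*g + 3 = (g - 3)*(g - 1)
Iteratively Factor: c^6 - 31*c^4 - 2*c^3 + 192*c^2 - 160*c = (c + 4)*(c^5 - 4*c^4 - 15*c^3 + 58*c^2 - 40*c) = c*(c + 4)*(c^4 - 4*c^3 - 15*c^2 + 58*c - 40) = c*(c - 2)*(c + 4)*(c^3 - 2*c^2 - 19*c + 20) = c*(c - 5)*(c - 2)*(c + 4)*(c^2 + 3*c - 4) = c*(c - 5)*(c - 2)*(c - 1)*(c + 4)*(c + 4)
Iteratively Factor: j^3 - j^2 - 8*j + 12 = (j - 2)*(j^2 + j - 6) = (j - 2)^2*(j + 3)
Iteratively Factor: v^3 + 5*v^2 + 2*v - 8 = (v + 2)*(v^2 + 3*v - 4) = (v + 2)*(v + 4)*(v - 1)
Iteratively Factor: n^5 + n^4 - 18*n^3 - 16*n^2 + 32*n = (n + 2)*(n^4 - n^3 - 16*n^2 + 16*n) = (n - 4)*(n + 2)*(n^3 + 3*n^2 - 4*n) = (n - 4)*(n - 1)*(n + 2)*(n^2 + 4*n) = n*(n - 4)*(n - 1)*(n + 2)*(n + 4)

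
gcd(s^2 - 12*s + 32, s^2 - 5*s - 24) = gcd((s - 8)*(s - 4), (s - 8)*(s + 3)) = s - 8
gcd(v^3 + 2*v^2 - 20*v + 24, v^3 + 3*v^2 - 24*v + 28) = v^2 - 4*v + 4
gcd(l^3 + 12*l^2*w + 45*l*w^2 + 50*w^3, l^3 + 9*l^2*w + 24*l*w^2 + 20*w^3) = l^2 + 7*l*w + 10*w^2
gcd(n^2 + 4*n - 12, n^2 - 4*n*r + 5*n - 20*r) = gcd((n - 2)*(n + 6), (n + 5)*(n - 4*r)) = 1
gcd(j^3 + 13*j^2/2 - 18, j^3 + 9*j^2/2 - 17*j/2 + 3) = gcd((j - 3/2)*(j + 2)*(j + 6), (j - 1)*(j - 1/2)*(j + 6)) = j + 6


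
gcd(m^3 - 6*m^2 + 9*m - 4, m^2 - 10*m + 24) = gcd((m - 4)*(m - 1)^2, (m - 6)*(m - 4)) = m - 4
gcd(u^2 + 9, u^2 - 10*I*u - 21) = u - 3*I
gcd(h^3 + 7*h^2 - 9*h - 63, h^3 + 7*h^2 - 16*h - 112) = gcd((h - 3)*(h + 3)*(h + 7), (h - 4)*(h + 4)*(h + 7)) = h + 7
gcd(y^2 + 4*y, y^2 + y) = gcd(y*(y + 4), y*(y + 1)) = y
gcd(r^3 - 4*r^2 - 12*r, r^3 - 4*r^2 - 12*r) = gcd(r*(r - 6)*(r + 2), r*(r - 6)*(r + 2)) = r^3 - 4*r^2 - 12*r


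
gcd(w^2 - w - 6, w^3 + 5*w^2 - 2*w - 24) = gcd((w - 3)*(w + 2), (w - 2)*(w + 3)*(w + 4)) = 1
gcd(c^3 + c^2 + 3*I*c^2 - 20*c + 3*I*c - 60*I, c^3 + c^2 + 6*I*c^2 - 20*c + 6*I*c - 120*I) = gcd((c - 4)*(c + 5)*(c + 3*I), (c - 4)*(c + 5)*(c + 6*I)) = c^2 + c - 20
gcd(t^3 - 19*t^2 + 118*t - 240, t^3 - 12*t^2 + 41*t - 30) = t^2 - 11*t + 30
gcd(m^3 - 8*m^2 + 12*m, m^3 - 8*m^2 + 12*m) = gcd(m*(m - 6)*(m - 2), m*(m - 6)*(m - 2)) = m^3 - 8*m^2 + 12*m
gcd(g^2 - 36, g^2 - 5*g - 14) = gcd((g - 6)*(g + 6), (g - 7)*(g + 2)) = 1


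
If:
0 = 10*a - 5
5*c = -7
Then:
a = 1/2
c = -7/5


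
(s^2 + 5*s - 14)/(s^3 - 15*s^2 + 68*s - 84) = (s + 7)/(s^2 - 13*s + 42)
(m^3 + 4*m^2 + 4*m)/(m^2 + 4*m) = (m^2 + 4*m + 4)/(m + 4)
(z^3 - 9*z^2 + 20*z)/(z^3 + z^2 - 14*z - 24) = z*(z - 5)/(z^2 + 5*z + 6)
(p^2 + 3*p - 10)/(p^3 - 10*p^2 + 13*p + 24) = (p^2 + 3*p - 10)/(p^3 - 10*p^2 + 13*p + 24)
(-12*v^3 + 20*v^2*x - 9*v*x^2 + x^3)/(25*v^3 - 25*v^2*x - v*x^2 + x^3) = (12*v^2 - 8*v*x + x^2)/(-25*v^2 + x^2)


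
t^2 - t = t*(t - 1)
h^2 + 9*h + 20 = (h + 4)*(h + 5)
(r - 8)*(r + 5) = r^2 - 3*r - 40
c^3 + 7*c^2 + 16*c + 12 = (c + 2)^2*(c + 3)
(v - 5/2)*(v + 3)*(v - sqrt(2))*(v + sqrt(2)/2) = v^4 - sqrt(2)*v^3/2 + v^3/2 - 17*v^2/2 - sqrt(2)*v^2/4 - v/2 + 15*sqrt(2)*v/4 + 15/2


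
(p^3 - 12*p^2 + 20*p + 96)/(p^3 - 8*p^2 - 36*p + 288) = (p + 2)/(p + 6)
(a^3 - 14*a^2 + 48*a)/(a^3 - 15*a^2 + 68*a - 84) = a*(a - 8)/(a^2 - 9*a + 14)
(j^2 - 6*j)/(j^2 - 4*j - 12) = j/(j + 2)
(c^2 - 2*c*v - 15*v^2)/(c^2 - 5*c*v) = (c + 3*v)/c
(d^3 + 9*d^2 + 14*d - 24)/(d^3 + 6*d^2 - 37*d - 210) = (d^3 + 9*d^2 + 14*d - 24)/(d^3 + 6*d^2 - 37*d - 210)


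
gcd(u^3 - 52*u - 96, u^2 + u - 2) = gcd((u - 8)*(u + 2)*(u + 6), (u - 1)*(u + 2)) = u + 2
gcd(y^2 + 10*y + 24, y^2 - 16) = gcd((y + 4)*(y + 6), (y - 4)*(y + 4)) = y + 4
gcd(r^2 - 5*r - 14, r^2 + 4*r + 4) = r + 2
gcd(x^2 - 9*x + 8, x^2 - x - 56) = x - 8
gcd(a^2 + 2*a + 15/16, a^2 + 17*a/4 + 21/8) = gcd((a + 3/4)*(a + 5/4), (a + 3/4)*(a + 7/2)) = a + 3/4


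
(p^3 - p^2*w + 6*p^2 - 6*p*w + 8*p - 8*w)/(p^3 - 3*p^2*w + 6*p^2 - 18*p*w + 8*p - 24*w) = (p - w)/(p - 3*w)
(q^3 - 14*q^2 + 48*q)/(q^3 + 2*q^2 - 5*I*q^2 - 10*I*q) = (q^2 - 14*q + 48)/(q^2 + q*(2 - 5*I) - 10*I)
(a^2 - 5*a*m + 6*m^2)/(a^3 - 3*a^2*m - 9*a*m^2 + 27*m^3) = (a - 2*m)/(a^2 - 9*m^2)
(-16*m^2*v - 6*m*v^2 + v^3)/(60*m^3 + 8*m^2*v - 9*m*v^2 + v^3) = v*(-8*m + v)/(30*m^2 - 11*m*v + v^2)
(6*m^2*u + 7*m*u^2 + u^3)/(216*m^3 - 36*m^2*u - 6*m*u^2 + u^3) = u*(m + u)/(36*m^2 - 12*m*u + u^2)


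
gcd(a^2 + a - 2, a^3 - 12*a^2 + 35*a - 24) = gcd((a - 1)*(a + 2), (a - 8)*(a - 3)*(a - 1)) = a - 1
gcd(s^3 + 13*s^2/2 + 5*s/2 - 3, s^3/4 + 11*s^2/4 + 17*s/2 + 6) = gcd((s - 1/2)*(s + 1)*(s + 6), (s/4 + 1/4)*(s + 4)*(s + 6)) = s^2 + 7*s + 6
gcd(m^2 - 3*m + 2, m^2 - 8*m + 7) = m - 1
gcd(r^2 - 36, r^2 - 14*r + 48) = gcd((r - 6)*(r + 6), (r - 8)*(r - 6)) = r - 6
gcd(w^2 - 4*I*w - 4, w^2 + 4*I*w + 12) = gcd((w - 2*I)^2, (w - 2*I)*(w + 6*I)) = w - 2*I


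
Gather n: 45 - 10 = 35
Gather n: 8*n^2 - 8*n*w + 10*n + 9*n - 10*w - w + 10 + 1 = 8*n^2 + n*(19 - 8*w) - 11*w + 11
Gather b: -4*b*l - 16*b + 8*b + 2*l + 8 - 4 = b*(-4*l - 8) + 2*l + 4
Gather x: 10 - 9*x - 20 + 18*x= 9*x - 10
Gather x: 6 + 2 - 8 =0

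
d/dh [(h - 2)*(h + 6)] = 2*h + 4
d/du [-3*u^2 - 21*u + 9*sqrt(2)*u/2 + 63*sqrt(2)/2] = -6*u - 21 + 9*sqrt(2)/2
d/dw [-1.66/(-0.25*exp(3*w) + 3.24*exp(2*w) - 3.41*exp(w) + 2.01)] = (-1.245*exp(2*w) + 10.7568*exp(w) - 5.6606)*exp(w)/(0.25*exp(3*w) - 3.24*exp(2*w) + 3.41*exp(w) - 2.01)^2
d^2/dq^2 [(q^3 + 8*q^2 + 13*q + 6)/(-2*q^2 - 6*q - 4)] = 4/(q^3 + 6*q^2 + 12*q + 8)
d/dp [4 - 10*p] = -10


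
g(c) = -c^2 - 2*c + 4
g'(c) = -2*c - 2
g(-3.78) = -2.73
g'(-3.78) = 5.56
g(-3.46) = -1.05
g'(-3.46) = 4.92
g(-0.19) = 4.34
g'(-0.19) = -1.62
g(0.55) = 2.60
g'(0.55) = -3.10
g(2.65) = -8.32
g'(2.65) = -7.30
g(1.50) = -1.25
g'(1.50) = -5.00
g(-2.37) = 3.12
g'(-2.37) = 2.74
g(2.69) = -8.62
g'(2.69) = -7.38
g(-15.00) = -191.00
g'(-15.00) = 28.00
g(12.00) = -164.00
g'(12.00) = -26.00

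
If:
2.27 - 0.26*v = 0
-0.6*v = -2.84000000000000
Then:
No Solution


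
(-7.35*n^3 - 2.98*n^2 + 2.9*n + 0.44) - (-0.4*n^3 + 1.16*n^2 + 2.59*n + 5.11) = -6.95*n^3 - 4.14*n^2 + 0.31*n - 4.67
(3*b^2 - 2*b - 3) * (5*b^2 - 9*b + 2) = 15*b^4 - 37*b^3 + 9*b^2 + 23*b - 6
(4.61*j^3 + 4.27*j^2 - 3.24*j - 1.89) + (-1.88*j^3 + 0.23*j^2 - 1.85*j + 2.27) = 2.73*j^3 + 4.5*j^2 - 5.09*j + 0.38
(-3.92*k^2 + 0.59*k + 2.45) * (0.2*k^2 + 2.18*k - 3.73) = -0.784*k^4 - 8.4276*k^3 + 16.3978*k^2 + 3.1403*k - 9.1385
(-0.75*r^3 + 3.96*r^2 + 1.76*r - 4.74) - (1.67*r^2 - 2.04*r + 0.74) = -0.75*r^3 + 2.29*r^2 + 3.8*r - 5.48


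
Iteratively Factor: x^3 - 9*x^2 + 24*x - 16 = (x - 1)*(x^2 - 8*x + 16) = (x - 4)*(x - 1)*(x - 4)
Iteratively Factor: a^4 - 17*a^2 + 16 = (a + 1)*(a^3 - a^2 - 16*a + 16) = (a + 1)*(a + 4)*(a^2 - 5*a + 4) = (a - 1)*(a + 1)*(a + 4)*(a - 4)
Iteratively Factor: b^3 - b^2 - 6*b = (b)*(b^2 - b - 6) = b*(b - 3)*(b + 2)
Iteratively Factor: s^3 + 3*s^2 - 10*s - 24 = (s + 4)*(s^2 - s - 6) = (s - 3)*(s + 4)*(s + 2)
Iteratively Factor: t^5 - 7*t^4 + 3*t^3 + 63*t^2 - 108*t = (t - 4)*(t^4 - 3*t^3 - 9*t^2 + 27*t) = (t - 4)*(t + 3)*(t^3 - 6*t^2 + 9*t) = (t - 4)*(t - 3)*(t + 3)*(t^2 - 3*t) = t*(t - 4)*(t - 3)*(t + 3)*(t - 3)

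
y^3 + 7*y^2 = y^2*(y + 7)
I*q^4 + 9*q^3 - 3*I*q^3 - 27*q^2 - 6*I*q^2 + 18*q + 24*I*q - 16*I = (q - 2)*(q - 1)*(q - 8*I)*(I*q + 1)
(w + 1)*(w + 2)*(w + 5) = w^3 + 8*w^2 + 17*w + 10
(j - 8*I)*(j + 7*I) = j^2 - I*j + 56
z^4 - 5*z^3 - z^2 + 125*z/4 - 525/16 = (z - 7/2)*(z - 5/2)*(z - 3/2)*(z + 5/2)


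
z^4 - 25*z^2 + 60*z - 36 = (z - 3)*(z - 2)*(z - 1)*(z + 6)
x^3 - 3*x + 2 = (x - 1)^2*(x + 2)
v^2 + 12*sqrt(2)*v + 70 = (v + 5*sqrt(2))*(v + 7*sqrt(2))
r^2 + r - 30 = (r - 5)*(r + 6)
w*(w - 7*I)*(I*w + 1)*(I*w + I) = -w^4 - w^3 + 8*I*w^3 + 7*w^2 + 8*I*w^2 + 7*w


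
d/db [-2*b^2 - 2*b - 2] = -4*b - 2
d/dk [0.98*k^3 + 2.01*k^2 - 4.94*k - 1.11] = 2.94*k^2 + 4.02*k - 4.94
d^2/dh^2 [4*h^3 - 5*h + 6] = 24*h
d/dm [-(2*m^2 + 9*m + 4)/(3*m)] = -2/3 + 4/(3*m^2)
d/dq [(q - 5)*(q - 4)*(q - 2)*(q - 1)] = 4*q^3 - 36*q^2 + 98*q - 78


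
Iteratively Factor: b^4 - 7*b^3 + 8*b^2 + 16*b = (b - 4)*(b^3 - 3*b^2 - 4*b) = (b - 4)^2*(b^2 + b) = b*(b - 4)^2*(b + 1)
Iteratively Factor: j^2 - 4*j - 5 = (j + 1)*(j - 5)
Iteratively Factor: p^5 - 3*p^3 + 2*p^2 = (p)*(p^4 - 3*p^2 + 2*p) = p*(p + 2)*(p^3 - 2*p^2 + p) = p*(p - 1)*(p + 2)*(p^2 - p) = p*(p - 1)^2*(p + 2)*(p)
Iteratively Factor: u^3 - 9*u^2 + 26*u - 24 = (u - 4)*(u^2 - 5*u + 6) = (u - 4)*(u - 3)*(u - 2)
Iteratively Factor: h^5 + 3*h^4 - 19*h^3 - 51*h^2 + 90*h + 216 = (h + 3)*(h^4 - 19*h^2 + 6*h + 72) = (h - 3)*(h + 3)*(h^3 + 3*h^2 - 10*h - 24) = (h - 3)*(h + 3)*(h + 4)*(h^2 - h - 6) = (h - 3)^2*(h + 3)*(h + 4)*(h + 2)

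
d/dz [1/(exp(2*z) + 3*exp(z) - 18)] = (-2*exp(z) - 3)*exp(z)/(exp(2*z) + 3*exp(z) - 18)^2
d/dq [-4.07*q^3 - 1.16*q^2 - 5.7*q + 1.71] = -12.21*q^2 - 2.32*q - 5.7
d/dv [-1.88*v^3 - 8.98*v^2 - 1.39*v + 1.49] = -5.64*v^2 - 17.96*v - 1.39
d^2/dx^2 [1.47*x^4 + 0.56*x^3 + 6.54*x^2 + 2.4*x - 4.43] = 17.64*x^2 + 3.36*x + 13.08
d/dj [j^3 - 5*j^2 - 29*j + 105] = 3*j^2 - 10*j - 29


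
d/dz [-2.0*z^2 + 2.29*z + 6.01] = 2.29 - 4.0*z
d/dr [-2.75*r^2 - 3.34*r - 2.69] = -5.5*r - 3.34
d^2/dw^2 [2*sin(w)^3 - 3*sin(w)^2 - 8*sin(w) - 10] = -18*sin(w)^3 + 12*sin(w)^2 + 20*sin(w) - 6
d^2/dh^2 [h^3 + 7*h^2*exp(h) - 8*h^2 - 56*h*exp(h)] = 7*h^2*exp(h) - 28*h*exp(h) + 6*h - 98*exp(h) - 16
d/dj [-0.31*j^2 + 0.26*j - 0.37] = 0.26 - 0.62*j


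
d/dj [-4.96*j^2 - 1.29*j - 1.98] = -9.92*j - 1.29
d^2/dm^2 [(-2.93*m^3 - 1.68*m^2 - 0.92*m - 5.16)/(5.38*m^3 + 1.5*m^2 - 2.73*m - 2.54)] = (-49.9629840000002*m^6 - 417.97758*m^5 - 2465.301072*m^4 - 1098.589314*m^3 + 73.8900600000001*m^2 - 430.74372*m - 125.151576)/(155.720872*m^9 + 130.2498*m^8 - 200.739636*m^7 - 349.367928*m^6 - 21.124494*m^5 + 240.229026*m^4 + 146.190207*m^3 - 27.758898*m^2 - 52.838604*m - 16.387064)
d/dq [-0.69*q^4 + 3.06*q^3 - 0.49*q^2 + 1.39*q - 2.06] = -2.76*q^3 + 9.18*q^2 - 0.98*q + 1.39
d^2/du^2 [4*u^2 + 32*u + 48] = 8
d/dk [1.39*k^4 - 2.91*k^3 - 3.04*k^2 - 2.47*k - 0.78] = 5.56*k^3 - 8.73*k^2 - 6.08*k - 2.47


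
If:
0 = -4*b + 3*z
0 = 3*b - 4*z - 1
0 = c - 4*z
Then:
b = -3/7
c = -16/7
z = -4/7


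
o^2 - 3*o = o*(o - 3)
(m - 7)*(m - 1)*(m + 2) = m^3 - 6*m^2 - 9*m + 14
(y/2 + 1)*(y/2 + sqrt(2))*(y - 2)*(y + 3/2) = y^4/4 + 3*y^3/8 + sqrt(2)*y^3/2 - y^2 + 3*sqrt(2)*y^2/4 - 2*sqrt(2)*y - 3*y/2 - 3*sqrt(2)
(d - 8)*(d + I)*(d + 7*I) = d^3 - 8*d^2 + 8*I*d^2 - 7*d - 64*I*d + 56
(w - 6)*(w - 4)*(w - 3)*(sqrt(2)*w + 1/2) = sqrt(2)*w^4 - 13*sqrt(2)*w^3 + w^3/2 - 13*w^2/2 + 54*sqrt(2)*w^2 - 72*sqrt(2)*w + 27*w - 36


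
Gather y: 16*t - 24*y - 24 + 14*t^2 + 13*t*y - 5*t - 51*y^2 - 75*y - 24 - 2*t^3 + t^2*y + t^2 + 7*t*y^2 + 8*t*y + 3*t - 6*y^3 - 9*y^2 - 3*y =-2*t^3 + 15*t^2 + 14*t - 6*y^3 + y^2*(7*t - 60) + y*(t^2 + 21*t - 102) - 48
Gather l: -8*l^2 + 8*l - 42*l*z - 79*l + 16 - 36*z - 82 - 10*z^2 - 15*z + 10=-8*l^2 + l*(-42*z - 71) - 10*z^2 - 51*z - 56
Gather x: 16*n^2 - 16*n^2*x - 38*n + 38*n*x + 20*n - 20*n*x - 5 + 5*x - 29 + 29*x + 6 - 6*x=16*n^2 - 18*n + x*(-16*n^2 + 18*n + 28) - 28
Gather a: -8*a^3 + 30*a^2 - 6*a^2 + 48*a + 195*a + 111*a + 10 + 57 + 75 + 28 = -8*a^3 + 24*a^2 + 354*a + 170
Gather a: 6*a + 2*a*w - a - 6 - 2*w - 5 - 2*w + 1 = a*(2*w + 5) - 4*w - 10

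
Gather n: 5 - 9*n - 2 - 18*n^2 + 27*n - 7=-18*n^2 + 18*n - 4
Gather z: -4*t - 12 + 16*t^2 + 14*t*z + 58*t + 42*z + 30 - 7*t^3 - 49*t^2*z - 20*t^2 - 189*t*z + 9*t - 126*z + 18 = -7*t^3 - 4*t^2 + 63*t + z*(-49*t^2 - 175*t - 84) + 36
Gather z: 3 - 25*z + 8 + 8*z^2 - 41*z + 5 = 8*z^2 - 66*z + 16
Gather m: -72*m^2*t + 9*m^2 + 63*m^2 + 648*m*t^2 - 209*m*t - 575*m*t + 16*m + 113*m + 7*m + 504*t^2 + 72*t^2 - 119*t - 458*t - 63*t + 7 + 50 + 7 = m^2*(72 - 72*t) + m*(648*t^2 - 784*t + 136) + 576*t^2 - 640*t + 64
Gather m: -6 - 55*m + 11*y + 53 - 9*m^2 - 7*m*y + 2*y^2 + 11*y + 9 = -9*m^2 + m*(-7*y - 55) + 2*y^2 + 22*y + 56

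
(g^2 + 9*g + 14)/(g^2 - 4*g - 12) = (g + 7)/(g - 6)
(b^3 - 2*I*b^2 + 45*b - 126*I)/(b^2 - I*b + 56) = (b^2 - 9*I*b - 18)/(b - 8*I)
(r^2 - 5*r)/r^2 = (r - 5)/r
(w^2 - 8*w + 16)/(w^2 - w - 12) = (w - 4)/(w + 3)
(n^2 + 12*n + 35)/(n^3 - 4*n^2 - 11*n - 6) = (n^2 + 12*n + 35)/(n^3 - 4*n^2 - 11*n - 6)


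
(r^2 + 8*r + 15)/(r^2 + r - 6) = (r + 5)/(r - 2)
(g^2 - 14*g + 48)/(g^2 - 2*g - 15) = (-g^2 + 14*g - 48)/(-g^2 + 2*g + 15)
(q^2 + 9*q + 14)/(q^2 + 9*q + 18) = (q^2 + 9*q + 14)/(q^2 + 9*q + 18)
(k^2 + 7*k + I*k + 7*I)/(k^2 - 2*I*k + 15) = (k^2 + k*(7 + I) + 7*I)/(k^2 - 2*I*k + 15)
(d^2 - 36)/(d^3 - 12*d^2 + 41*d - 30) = (d + 6)/(d^2 - 6*d + 5)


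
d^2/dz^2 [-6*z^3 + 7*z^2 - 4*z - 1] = 14 - 36*z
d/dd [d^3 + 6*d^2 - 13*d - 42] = 3*d^2 + 12*d - 13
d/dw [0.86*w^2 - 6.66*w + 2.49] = 1.72*w - 6.66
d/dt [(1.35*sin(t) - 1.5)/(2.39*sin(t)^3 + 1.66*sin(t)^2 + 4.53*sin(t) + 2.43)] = (-6.453*sin(t)^3 + 8.514*sin(t)^2 + 4.98*sin(t) + 10.0755)*cos(t)/(5.7121*sin(t)^6 + 7.9348*sin(t)^5 + 24.409*sin(t)^4 + 26.655*sin(t)^3 + 28.5885*sin(t)^2 + 22.0158*sin(t) + 5.9049)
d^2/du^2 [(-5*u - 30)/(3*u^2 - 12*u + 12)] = 10*(-u - 22)/(3*(u^4 - 8*u^3 + 24*u^2 - 32*u + 16))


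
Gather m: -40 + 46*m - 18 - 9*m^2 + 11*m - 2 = -9*m^2 + 57*m - 60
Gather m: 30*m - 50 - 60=30*m - 110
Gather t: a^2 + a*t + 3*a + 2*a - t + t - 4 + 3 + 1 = a^2 + a*t + 5*a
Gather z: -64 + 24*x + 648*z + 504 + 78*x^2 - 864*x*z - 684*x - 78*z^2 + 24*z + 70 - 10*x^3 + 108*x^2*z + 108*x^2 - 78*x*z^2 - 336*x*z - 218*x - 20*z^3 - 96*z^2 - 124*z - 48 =-10*x^3 + 186*x^2 - 878*x - 20*z^3 + z^2*(-78*x - 174) + z*(108*x^2 - 1200*x + 548) + 462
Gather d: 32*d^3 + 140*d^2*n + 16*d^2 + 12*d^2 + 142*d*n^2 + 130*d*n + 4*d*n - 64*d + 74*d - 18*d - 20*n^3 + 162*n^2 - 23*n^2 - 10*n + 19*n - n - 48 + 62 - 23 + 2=32*d^3 + d^2*(140*n + 28) + d*(142*n^2 + 134*n - 8) - 20*n^3 + 139*n^2 + 8*n - 7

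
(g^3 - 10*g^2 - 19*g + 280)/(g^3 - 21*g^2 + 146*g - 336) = (g + 5)/(g - 6)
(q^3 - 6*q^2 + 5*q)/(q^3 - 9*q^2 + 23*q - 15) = q/(q - 3)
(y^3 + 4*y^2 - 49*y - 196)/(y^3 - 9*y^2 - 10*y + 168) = (y + 7)/(y - 6)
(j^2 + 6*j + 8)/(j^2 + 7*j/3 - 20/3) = 3*(j + 2)/(3*j - 5)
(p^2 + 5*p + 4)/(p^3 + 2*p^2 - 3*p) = (p^2 + 5*p + 4)/(p*(p^2 + 2*p - 3))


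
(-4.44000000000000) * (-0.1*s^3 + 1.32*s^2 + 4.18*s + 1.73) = 0.444*s^3 - 5.8608*s^2 - 18.5592*s - 7.6812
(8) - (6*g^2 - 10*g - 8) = -6*g^2 + 10*g + 16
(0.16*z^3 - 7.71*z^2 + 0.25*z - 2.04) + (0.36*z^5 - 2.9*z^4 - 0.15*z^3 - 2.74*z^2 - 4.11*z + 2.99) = 0.36*z^5 - 2.9*z^4 + 0.01*z^3 - 10.45*z^2 - 3.86*z + 0.95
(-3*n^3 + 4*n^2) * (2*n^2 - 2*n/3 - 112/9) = -6*n^5 + 10*n^4 + 104*n^3/3 - 448*n^2/9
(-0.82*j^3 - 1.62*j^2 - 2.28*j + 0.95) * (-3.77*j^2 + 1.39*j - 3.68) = 3.0914*j^5 + 4.9676*j^4 + 9.3614*j^3 - 0.789099999999999*j^2 + 9.7109*j - 3.496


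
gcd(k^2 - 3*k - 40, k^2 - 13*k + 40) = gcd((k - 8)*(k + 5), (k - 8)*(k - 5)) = k - 8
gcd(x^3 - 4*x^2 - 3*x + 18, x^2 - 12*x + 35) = 1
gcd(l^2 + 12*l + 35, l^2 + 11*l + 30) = l + 5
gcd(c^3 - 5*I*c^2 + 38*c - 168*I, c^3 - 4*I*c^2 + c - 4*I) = c - 4*I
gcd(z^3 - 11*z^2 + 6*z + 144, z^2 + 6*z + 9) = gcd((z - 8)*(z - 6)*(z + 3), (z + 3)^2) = z + 3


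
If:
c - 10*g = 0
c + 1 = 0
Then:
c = -1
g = -1/10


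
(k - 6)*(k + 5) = k^2 - k - 30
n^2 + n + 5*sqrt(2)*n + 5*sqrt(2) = (n + 1)*(n + 5*sqrt(2))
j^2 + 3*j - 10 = (j - 2)*(j + 5)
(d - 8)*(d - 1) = d^2 - 9*d + 8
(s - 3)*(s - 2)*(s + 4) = s^3 - s^2 - 14*s + 24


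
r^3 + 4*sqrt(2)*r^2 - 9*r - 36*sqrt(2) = (r - 3)*(r + 3)*(r + 4*sqrt(2))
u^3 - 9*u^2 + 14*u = u*(u - 7)*(u - 2)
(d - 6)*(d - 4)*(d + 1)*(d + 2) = d^4 - 7*d^3 - 4*d^2 + 52*d + 48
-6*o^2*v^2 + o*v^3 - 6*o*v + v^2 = v*(-6*o + v)*(o*v + 1)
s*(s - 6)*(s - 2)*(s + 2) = s^4 - 6*s^3 - 4*s^2 + 24*s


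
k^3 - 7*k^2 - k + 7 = (k - 7)*(k - 1)*(k + 1)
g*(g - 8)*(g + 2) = g^3 - 6*g^2 - 16*g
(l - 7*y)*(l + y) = l^2 - 6*l*y - 7*y^2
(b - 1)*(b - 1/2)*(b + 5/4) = b^3 - b^2/4 - 11*b/8 + 5/8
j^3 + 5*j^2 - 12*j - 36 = (j - 3)*(j + 2)*(j + 6)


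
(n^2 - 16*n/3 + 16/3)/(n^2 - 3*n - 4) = (n - 4/3)/(n + 1)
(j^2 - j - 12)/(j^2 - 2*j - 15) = (j - 4)/(j - 5)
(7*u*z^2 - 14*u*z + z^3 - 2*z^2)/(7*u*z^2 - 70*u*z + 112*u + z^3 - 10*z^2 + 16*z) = z/(z - 8)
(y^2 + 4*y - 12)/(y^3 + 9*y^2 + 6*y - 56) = (y + 6)/(y^2 + 11*y + 28)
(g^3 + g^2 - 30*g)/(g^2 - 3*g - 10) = g*(g + 6)/(g + 2)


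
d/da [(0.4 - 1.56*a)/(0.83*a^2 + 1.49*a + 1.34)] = (1.2948*a^2 - 0.664*a - 2.6864)/(0.6889*a^4 + 2.4734*a^3 + 4.4445*a^2 + 3.9932*a + 1.7956)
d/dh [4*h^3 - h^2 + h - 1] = 12*h^2 - 2*h + 1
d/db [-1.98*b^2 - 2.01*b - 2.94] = -3.96*b - 2.01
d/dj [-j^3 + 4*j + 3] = 4 - 3*j^2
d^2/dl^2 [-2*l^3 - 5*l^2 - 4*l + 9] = -12*l - 10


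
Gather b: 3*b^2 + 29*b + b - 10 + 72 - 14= 3*b^2 + 30*b + 48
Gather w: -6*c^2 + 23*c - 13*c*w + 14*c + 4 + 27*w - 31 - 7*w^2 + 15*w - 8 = -6*c^2 + 37*c - 7*w^2 + w*(42 - 13*c) - 35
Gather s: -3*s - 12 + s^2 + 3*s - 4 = s^2 - 16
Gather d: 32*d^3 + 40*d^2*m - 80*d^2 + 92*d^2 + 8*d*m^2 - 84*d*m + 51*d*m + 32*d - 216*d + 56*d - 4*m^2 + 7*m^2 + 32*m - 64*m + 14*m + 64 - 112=32*d^3 + d^2*(40*m + 12) + d*(8*m^2 - 33*m - 128) + 3*m^2 - 18*m - 48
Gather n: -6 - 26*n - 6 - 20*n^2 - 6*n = -20*n^2 - 32*n - 12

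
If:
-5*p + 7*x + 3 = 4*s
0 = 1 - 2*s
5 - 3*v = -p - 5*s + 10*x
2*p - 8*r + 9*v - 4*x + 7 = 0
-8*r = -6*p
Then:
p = 481/354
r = 481/472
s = 1/2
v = 103/531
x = 293/354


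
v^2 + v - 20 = (v - 4)*(v + 5)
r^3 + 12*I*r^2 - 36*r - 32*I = (r + 2*I)^2*(r + 8*I)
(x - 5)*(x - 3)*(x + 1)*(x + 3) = x^4 - 4*x^3 - 14*x^2 + 36*x + 45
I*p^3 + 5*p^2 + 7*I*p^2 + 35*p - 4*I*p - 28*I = (p + 7)*(p - 4*I)*(I*p + 1)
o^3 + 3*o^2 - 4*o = o*(o - 1)*(o + 4)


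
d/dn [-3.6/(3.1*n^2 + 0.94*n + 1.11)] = (22.32*n + 3.384)/(3.1*n^2 + 0.94*n + 1.11)^2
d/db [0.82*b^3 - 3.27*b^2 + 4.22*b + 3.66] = 2.46*b^2 - 6.54*b + 4.22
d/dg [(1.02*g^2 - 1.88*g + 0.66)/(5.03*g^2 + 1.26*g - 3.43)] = (10.7416*g^2 - 13.6368*g + 5.6168)/(25.3009*g^4 + 12.6756*g^3 - 32.9182*g^2 - 8.6436*g + 11.7649)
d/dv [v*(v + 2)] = 2*v + 2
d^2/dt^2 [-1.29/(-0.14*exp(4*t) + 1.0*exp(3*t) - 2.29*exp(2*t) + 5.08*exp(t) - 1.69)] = ((-2.8896*exp(3*t) + 11.61*exp(2*t) - 11.8164*exp(t) + 6.5532)*(0.14*exp(4*t) - 1.0*exp(3*t) + 2.29*exp(2*t) - 5.08*exp(t) + 1.69) + 1.29*(0.56*exp(3*t) - 3.0*exp(2*t) + 4.58*exp(t) - 5.08)*(1.12*exp(3*t) - 6.0*exp(2*t) + 9.16*exp(t) - 10.16)*exp(t))*exp(t)/(0.14*exp(4*t) - 1.0*exp(3*t) + 2.29*exp(2*t) - 5.08*exp(t) + 1.69)^3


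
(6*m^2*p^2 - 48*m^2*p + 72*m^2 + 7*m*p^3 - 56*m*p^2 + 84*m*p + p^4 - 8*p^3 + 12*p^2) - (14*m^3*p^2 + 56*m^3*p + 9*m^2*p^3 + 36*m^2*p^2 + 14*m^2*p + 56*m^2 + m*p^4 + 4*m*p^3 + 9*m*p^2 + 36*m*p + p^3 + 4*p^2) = -14*m^3*p^2 - 56*m^3*p - 9*m^2*p^3 - 30*m^2*p^2 - 62*m^2*p + 16*m^2 - m*p^4 + 3*m*p^3 - 65*m*p^2 + 48*m*p + p^4 - 9*p^3 + 8*p^2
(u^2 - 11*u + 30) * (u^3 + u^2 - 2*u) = u^5 - 10*u^4 + 17*u^3 + 52*u^2 - 60*u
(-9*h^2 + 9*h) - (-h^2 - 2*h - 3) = -8*h^2 + 11*h + 3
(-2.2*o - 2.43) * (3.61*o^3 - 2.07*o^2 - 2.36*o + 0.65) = -7.942*o^4 - 4.2183*o^3 + 10.2221*o^2 + 4.3048*o - 1.5795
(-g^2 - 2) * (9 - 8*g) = 8*g^3 - 9*g^2 + 16*g - 18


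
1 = 1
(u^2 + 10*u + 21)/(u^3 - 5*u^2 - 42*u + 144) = (u^2 + 10*u + 21)/(u^3 - 5*u^2 - 42*u + 144)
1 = 1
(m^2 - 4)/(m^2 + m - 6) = (m + 2)/(m + 3)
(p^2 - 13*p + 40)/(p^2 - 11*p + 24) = (p - 5)/(p - 3)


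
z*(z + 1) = z^2 + z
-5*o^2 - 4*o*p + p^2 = (-5*o + p)*(o + p)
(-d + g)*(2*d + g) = -2*d^2 + d*g + g^2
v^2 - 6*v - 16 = (v - 8)*(v + 2)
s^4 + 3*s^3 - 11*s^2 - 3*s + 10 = (s - 2)*(s - 1)*(s + 1)*(s + 5)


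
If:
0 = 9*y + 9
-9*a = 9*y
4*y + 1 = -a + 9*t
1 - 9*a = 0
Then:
No Solution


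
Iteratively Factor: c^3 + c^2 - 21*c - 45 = (c + 3)*(c^2 - 2*c - 15) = (c - 5)*(c + 3)*(c + 3)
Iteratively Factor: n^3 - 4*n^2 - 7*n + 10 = (n - 5)*(n^2 + n - 2) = (n - 5)*(n - 1)*(n + 2)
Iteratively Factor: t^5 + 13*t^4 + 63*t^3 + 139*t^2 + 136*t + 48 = (t + 1)*(t^4 + 12*t^3 + 51*t^2 + 88*t + 48) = (t + 1)*(t + 4)*(t^3 + 8*t^2 + 19*t + 12) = (t + 1)*(t + 3)*(t + 4)*(t^2 + 5*t + 4) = (t + 1)^2*(t + 3)*(t + 4)*(t + 4)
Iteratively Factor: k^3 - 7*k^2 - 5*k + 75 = (k + 3)*(k^2 - 10*k + 25) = (k - 5)*(k + 3)*(k - 5)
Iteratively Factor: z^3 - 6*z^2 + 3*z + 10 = (z + 1)*(z^2 - 7*z + 10) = (z - 5)*(z + 1)*(z - 2)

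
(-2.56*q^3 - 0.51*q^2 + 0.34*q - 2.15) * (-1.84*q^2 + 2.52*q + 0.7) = 4.7104*q^5 - 5.5128*q^4 - 3.7028*q^3 + 4.4558*q^2 - 5.18*q - 1.505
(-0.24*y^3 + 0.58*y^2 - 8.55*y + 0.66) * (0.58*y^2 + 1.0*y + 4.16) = -0.1392*y^5 + 0.0964*y^4 - 5.3774*y^3 - 5.7544*y^2 - 34.908*y + 2.7456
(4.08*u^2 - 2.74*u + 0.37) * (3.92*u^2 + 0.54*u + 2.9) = 15.9936*u^4 - 8.5376*u^3 + 11.8028*u^2 - 7.7462*u + 1.073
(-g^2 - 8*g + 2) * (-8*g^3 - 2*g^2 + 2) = 8*g^5 + 66*g^4 - 6*g^2 - 16*g + 4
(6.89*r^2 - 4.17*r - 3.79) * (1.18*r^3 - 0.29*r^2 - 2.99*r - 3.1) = 8.1302*r^5 - 6.9187*r^4 - 23.864*r^3 - 7.7916*r^2 + 24.2591*r + 11.749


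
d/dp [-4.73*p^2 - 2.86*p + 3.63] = -9.46*p - 2.86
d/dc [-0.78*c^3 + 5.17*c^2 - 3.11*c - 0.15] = -2.34*c^2 + 10.34*c - 3.11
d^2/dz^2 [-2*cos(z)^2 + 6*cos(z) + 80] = -6*cos(z) + 4*cos(2*z)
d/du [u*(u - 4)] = 2*u - 4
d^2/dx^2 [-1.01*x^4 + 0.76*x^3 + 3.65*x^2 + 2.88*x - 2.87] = -12.12*x^2 + 4.56*x + 7.3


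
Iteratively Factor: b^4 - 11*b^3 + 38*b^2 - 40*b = (b)*(b^3 - 11*b^2 + 38*b - 40) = b*(b - 2)*(b^2 - 9*b + 20) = b*(b - 4)*(b - 2)*(b - 5)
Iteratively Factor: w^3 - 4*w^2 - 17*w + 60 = (w + 4)*(w^2 - 8*w + 15) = (w - 3)*(w + 4)*(w - 5)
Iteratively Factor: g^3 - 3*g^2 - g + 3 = (g + 1)*(g^2 - 4*g + 3) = (g - 3)*(g + 1)*(g - 1)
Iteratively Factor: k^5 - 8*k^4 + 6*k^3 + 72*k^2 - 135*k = (k - 3)*(k^4 - 5*k^3 - 9*k^2 + 45*k) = k*(k - 3)*(k^3 - 5*k^2 - 9*k + 45) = k*(k - 3)*(k + 3)*(k^2 - 8*k + 15) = k*(k - 3)^2*(k + 3)*(k - 5)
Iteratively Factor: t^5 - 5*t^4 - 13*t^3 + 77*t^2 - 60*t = (t)*(t^4 - 5*t^3 - 13*t^2 + 77*t - 60) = t*(t - 3)*(t^3 - 2*t^2 - 19*t + 20) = t*(t - 3)*(t + 4)*(t^2 - 6*t + 5) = t*(t - 5)*(t - 3)*(t + 4)*(t - 1)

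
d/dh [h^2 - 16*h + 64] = 2*h - 16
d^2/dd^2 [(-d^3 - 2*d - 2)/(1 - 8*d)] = 2*(64*d^3 - 24*d^2 + 3*d + 144)/(512*d^3 - 192*d^2 + 24*d - 1)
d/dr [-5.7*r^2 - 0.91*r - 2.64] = -11.4*r - 0.91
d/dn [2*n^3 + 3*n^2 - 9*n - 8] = 6*n^2 + 6*n - 9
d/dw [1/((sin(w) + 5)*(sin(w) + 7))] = -2*(sin(w) + 6)*cos(w)/((sin(w) + 5)^2*(sin(w) + 7)^2)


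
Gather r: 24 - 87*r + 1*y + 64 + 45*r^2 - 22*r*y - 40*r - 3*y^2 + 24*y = 45*r^2 + r*(-22*y - 127) - 3*y^2 + 25*y + 88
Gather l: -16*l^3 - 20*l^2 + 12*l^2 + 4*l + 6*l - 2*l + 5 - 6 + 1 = -16*l^3 - 8*l^2 + 8*l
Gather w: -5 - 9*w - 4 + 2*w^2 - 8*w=2*w^2 - 17*w - 9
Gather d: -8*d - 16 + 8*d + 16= 0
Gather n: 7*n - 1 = 7*n - 1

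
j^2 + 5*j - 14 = (j - 2)*(j + 7)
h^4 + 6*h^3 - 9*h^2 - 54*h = h*(h - 3)*(h + 3)*(h + 6)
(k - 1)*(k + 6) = k^2 + 5*k - 6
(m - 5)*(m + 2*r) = m^2 + 2*m*r - 5*m - 10*r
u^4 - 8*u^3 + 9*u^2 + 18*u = u*(u - 6)*(u - 3)*(u + 1)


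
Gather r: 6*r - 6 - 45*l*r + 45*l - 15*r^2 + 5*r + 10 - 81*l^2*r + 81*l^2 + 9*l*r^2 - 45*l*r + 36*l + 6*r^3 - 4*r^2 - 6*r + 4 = 81*l^2 + 81*l + 6*r^3 + r^2*(9*l - 19) + r*(-81*l^2 - 90*l + 5) + 8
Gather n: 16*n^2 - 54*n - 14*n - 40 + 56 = 16*n^2 - 68*n + 16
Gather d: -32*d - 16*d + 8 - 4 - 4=-48*d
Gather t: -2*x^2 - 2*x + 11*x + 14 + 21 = -2*x^2 + 9*x + 35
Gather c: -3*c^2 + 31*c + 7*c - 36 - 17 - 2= -3*c^2 + 38*c - 55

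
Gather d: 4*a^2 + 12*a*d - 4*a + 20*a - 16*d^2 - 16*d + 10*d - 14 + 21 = 4*a^2 + 16*a - 16*d^2 + d*(12*a - 6) + 7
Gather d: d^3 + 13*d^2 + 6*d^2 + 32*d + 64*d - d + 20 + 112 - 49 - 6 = d^3 + 19*d^2 + 95*d + 77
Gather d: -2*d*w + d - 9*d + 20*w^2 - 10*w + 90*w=d*(-2*w - 8) + 20*w^2 + 80*w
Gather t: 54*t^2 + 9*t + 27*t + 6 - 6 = 54*t^2 + 36*t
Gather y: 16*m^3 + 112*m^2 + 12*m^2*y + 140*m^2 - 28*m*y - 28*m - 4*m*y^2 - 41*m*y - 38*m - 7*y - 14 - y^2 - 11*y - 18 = 16*m^3 + 252*m^2 - 66*m + y^2*(-4*m - 1) + y*(12*m^2 - 69*m - 18) - 32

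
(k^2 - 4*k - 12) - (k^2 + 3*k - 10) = -7*k - 2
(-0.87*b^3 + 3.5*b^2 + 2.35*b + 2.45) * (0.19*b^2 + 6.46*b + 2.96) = -0.1653*b^5 - 4.9552*b^4 + 20.4813*b^3 + 26.0065*b^2 + 22.783*b + 7.252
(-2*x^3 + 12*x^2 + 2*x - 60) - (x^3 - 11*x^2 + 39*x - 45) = -3*x^3 + 23*x^2 - 37*x - 15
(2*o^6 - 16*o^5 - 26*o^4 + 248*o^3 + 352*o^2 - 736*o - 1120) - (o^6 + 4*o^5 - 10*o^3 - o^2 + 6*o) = o^6 - 20*o^5 - 26*o^4 + 258*o^3 + 353*o^2 - 742*o - 1120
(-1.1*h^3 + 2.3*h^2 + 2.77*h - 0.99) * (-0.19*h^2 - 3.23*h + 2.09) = 0.209*h^5 + 3.116*h^4 - 10.2543*h^3 - 3.952*h^2 + 8.987*h - 2.0691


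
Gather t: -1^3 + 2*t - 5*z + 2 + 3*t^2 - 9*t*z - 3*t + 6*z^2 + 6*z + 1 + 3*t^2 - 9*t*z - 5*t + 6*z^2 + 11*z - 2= 6*t^2 + t*(-18*z - 6) + 12*z^2 + 12*z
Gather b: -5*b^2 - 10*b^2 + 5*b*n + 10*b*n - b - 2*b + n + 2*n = -15*b^2 + b*(15*n - 3) + 3*n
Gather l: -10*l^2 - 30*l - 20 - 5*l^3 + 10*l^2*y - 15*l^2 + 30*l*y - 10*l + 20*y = -5*l^3 + l^2*(10*y - 25) + l*(30*y - 40) + 20*y - 20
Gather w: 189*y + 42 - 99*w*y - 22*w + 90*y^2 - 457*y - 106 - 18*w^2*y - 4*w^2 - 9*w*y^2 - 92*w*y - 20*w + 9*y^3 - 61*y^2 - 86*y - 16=w^2*(-18*y - 4) + w*(-9*y^2 - 191*y - 42) + 9*y^3 + 29*y^2 - 354*y - 80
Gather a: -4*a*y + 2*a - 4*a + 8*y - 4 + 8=a*(-4*y - 2) + 8*y + 4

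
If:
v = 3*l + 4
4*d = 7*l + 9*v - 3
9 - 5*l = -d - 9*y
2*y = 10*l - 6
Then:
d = 966/97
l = 39/194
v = 893/194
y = -387/194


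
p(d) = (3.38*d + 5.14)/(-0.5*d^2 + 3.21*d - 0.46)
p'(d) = (1.0*d - 3.21)*(3.38*d + 5.14)/(-0.5*d^2 + 3.21*d - 0.46)^2 + 3.38/(-0.5*d^2 + 3.21*d - 0.46) = (1.69*d^2 + 5.14*d - 18.0542)/(0.25*d^4 - 3.21*d^3 + 10.7641*d^2 - 2.9532*d + 0.2116)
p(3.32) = 3.49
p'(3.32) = 0.80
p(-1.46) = -0.03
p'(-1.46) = -0.57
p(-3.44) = 0.37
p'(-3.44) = -0.05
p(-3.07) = 0.35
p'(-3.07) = -0.08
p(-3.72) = 0.38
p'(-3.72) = -0.04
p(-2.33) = 0.26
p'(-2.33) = -0.18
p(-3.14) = 0.35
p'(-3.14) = -0.07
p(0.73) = 4.71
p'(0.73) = -5.13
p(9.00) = -2.95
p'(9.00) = 1.13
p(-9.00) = 0.36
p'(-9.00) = 0.01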